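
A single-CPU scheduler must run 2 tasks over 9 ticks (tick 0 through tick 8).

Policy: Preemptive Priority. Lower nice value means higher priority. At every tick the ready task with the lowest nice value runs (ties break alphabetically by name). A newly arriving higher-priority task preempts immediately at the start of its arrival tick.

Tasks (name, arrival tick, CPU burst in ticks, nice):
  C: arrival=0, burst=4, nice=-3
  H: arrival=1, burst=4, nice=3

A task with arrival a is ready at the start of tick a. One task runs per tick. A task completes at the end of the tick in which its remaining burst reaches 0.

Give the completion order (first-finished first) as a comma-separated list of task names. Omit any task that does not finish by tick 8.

t=0: ready={C} → run C
t=1: ready={C,H} → run C
t=2: ready={C,H} → run C
t=3: ready={C,H} → run C
t=4: ready={H} → run H
t=5: ready={H} → run H
t=6: ready={H} → run H
t=7: ready={H} → run H
t=8: (idle)

completion order = C, H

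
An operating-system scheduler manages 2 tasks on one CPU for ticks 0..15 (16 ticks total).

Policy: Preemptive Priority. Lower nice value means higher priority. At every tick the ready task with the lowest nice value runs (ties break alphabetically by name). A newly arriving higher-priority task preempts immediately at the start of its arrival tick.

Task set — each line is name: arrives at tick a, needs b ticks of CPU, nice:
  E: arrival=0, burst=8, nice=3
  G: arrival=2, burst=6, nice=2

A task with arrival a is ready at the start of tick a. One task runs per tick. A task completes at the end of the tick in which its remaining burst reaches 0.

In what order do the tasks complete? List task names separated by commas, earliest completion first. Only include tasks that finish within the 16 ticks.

t=0: ready={E} → run E
t=1: ready={E} → run E
t=2: ready={E,G} → run G
t=3: ready={E,G} → run G
t=4: ready={E,G} → run G
t=5: ready={E,G} → run G
t=6: ready={E,G} → run G
t=7: ready={E,G} → run G
t=8: ready={E} → run E
t=9: ready={E} → run E
t=10: ready={E} → run E
t=11: ready={E} → run E
t=12: ready={E} → run E
t=13: ready={E} → run E
t=14: (idle)
t=15: (idle)

completion order = G, E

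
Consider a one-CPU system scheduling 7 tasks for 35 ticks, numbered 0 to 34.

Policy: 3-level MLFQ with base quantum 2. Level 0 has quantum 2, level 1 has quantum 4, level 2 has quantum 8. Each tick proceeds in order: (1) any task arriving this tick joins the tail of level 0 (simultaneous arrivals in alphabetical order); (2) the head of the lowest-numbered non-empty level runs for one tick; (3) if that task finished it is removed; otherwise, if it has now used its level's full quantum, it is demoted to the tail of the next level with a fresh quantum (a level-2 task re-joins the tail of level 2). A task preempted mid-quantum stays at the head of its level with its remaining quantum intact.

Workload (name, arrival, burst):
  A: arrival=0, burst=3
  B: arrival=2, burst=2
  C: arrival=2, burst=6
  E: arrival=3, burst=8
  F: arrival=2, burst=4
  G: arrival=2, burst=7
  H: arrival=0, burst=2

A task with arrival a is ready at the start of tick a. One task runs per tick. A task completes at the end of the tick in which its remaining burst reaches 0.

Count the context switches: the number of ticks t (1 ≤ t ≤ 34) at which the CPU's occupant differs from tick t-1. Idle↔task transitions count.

t=0: L0/L1/L2 = AH/-/- → run A
t=1: L0/L1/L2 = AH/-/- → run A
t=2: L0/L1/L2 = HBCFG/A/- → run H
t=3: L0/L1/L2 = HBCFGE/A/- → run H
t=4: L0/L1/L2 = BCFGE/A/- → run B
t=5: L0/L1/L2 = BCFGE/A/- → run B
t=6: L0/L1/L2 = CFGE/A/- → run C
t=7: L0/L1/L2 = CFGE/A/- → run C
t=8: L0/L1/L2 = FGE/AC/- → run F
t=9: L0/L1/L2 = FGE/AC/- → run F
t=10: L0/L1/L2 = GE/ACF/- → run G
t=11: L0/L1/L2 = GE/ACF/- → run G
t=12: L0/L1/L2 = E/ACFG/- → run E
t=13: L0/L1/L2 = E/ACFG/- → run E
t=14: L0/L1/L2 = -/ACFGE/- → run A
t=15: L0/L1/L2 = -/CFGE/- → run C
t=16: L0/L1/L2 = -/CFGE/- → run C
t=17: L0/L1/L2 = -/CFGE/- → run C
t=18: L0/L1/L2 = -/CFGE/- → run C
t=19: L0/L1/L2 = -/FGE/- → run F
t=20: L0/L1/L2 = -/FGE/- → run F
t=21: L0/L1/L2 = -/GE/- → run G
t=22: L0/L1/L2 = -/GE/- → run G
t=23: L0/L1/L2 = -/GE/- → run G
t=24: L0/L1/L2 = -/GE/- → run G
t=25: L0/L1/L2 = -/E/G → run E
t=26: L0/L1/L2 = -/E/G → run E
t=27: L0/L1/L2 = -/E/G → run E
t=28: L0/L1/L2 = -/E/G → run E
t=29: L0/L1/L2 = -/-/GE → run G
t=30: L0/L1/L2 = -/-/E → run E
t=31: L0/L1/L2 = -/-/E → run E
t=32: (idle)
t=33: (idle)
t=34: (idle)

context switches = 14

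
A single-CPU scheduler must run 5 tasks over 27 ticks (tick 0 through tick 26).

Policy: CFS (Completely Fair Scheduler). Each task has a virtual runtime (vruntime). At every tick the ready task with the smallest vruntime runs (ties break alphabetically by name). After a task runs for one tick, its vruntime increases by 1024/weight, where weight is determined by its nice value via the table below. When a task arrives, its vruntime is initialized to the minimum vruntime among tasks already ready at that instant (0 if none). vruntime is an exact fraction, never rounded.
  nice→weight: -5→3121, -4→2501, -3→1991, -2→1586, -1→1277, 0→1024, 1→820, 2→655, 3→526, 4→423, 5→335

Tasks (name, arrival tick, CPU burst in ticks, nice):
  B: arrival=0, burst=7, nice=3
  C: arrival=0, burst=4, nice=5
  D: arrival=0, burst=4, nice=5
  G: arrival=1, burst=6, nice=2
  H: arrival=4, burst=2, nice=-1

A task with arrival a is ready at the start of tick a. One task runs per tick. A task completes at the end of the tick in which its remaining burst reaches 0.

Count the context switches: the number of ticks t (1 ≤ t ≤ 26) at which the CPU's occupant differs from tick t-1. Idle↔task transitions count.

t=0: vr[B=0 C=0 D=0] → run B
t=1: vr[B=512/263 C=0 D=0 G=0] → run C
t=2: vr[B=512/263 C=1024/335 D=0 G=0] → run D
t=3: vr[B=512/263 C=1024/335 D=1024/335 G=0] → run G
t=4: vr[B=512/263 C=1024/335 D=1024/335 G=1024/655 H=1024/655] → run G
t=5: vr[B=512/263 C=1024/335 D=1024/335 G=2048/655 H=1024/655] → run H
t=6: vr[B=512/263 C=1024/335 D=1024/335 G=2048/655 H=1978368/836435] → run B
t=7: vr[B=1024/263 C=1024/335 D=1024/335 G=2048/655 H=1978368/836435] → run H
t=8: vr[B=1024/263 C=1024/335 D=1024/335 G=2048/655] → run C
t=9: vr[B=1024/263 C=2048/335 D=1024/335 G=2048/655] → run D
t=10: vr[B=1024/263 C=2048/335 D=2048/335 G=2048/655] → run G
t=11: vr[B=1024/263 C=2048/335 D=2048/335 G=3072/655] → run B
t=12: vr[B=1536/263 C=2048/335 D=2048/335 G=3072/655] → run G
t=13: vr[B=1536/263 C=2048/335 D=2048/335 G=4096/655] → run B
t=14: vr[B=2048/263 C=2048/335 D=2048/335 G=4096/655] → run C
t=15: vr[B=2048/263 C=3072/335 D=2048/335 G=4096/655] → run D
t=16: vr[B=2048/263 C=3072/335 D=3072/335 G=4096/655] → run G
t=17: vr[B=2048/263 C=3072/335 D=3072/335 G=1024/131] → run B
t=18: vr[B=2560/263 C=3072/335 D=3072/335 G=1024/131] → run G
t=19: vr[B=2560/263 C=3072/335 D=3072/335] → run C
t=20: vr[B=2560/263 D=3072/335] → run D
t=21: vr[B=2560/263] → run B
t=22: vr[B=3072/263] → run B
t=23: (idle)
t=24: (idle)
t=25: (idle)
t=26: (idle)

context switches = 21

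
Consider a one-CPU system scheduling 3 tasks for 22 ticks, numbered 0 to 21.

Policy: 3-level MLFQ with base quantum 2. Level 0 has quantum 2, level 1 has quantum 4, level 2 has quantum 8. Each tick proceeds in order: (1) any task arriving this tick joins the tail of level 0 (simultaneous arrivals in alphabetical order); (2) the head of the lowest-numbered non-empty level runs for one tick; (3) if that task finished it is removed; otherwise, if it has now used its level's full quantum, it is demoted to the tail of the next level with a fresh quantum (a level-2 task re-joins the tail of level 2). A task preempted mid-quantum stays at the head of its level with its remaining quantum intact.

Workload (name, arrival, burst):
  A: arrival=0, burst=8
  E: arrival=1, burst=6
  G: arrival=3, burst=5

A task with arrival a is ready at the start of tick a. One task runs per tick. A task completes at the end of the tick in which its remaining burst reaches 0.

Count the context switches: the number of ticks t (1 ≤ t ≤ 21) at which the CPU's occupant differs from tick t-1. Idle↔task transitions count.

context switches = 7

t=0: L0/L1/L2 = A/-/- → run A
t=1: L0/L1/L2 = AE/-/- → run A
t=2: L0/L1/L2 = E/A/- → run E
t=3: L0/L1/L2 = EG/A/- → run E
t=4: L0/L1/L2 = G/AE/- → run G
t=5: L0/L1/L2 = G/AE/- → run G
t=6: L0/L1/L2 = -/AEG/- → run A
t=7: L0/L1/L2 = -/AEG/- → run A
t=8: L0/L1/L2 = -/AEG/- → run A
t=9: L0/L1/L2 = -/AEG/- → run A
t=10: L0/L1/L2 = -/EG/A → run E
t=11: L0/L1/L2 = -/EG/A → run E
t=12: L0/L1/L2 = -/EG/A → run E
t=13: L0/L1/L2 = -/EG/A → run E
t=14: L0/L1/L2 = -/G/A → run G
t=15: L0/L1/L2 = -/G/A → run G
t=16: L0/L1/L2 = -/G/A → run G
t=17: L0/L1/L2 = -/-/A → run A
t=18: L0/L1/L2 = -/-/A → run A
t=19: (idle)
t=20: (idle)
t=21: (idle)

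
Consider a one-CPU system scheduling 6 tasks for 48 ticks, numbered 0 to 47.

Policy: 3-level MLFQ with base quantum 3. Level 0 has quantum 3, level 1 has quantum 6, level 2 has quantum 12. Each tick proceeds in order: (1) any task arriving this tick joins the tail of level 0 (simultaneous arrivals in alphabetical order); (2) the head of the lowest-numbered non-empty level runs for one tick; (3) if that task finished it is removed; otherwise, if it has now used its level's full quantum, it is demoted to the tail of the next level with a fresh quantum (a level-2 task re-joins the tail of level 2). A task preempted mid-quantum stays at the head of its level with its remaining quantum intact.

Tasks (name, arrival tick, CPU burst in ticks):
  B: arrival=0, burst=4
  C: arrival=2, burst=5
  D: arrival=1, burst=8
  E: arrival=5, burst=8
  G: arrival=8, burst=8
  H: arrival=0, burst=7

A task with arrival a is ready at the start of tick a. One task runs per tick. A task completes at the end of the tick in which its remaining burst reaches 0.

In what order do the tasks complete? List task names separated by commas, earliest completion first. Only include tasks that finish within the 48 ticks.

completion order = B, H, D, C, E, G

t=0: L0/L1/L2 = BH/-/- → run B
t=1: L0/L1/L2 = BHD/-/- → run B
t=2: L0/L1/L2 = BHDC/-/- → run B
t=3: L0/L1/L2 = HDC/B/- → run H
t=4: L0/L1/L2 = HDC/B/- → run H
t=5: L0/L1/L2 = HDCE/B/- → run H
t=6: L0/L1/L2 = DCE/BH/- → run D
t=7: L0/L1/L2 = DCE/BH/- → run D
t=8: L0/L1/L2 = DCEG/BH/- → run D
t=9: L0/L1/L2 = CEG/BHD/- → run C
t=10: L0/L1/L2 = CEG/BHD/- → run C
t=11: L0/L1/L2 = CEG/BHD/- → run C
t=12: L0/L1/L2 = EG/BHDC/- → run E
t=13: L0/L1/L2 = EG/BHDC/- → run E
t=14: L0/L1/L2 = EG/BHDC/- → run E
t=15: L0/L1/L2 = G/BHDCE/- → run G
t=16: L0/L1/L2 = G/BHDCE/- → run G
t=17: L0/L1/L2 = G/BHDCE/- → run G
t=18: L0/L1/L2 = -/BHDCEG/- → run B
t=19: L0/L1/L2 = -/HDCEG/- → run H
t=20: L0/L1/L2 = -/HDCEG/- → run H
t=21: L0/L1/L2 = -/HDCEG/- → run H
t=22: L0/L1/L2 = -/HDCEG/- → run H
t=23: L0/L1/L2 = -/DCEG/- → run D
t=24: L0/L1/L2 = -/DCEG/- → run D
t=25: L0/L1/L2 = -/DCEG/- → run D
t=26: L0/L1/L2 = -/DCEG/- → run D
t=27: L0/L1/L2 = -/DCEG/- → run D
t=28: L0/L1/L2 = -/CEG/- → run C
t=29: L0/L1/L2 = -/CEG/- → run C
t=30: L0/L1/L2 = -/EG/- → run E
t=31: L0/L1/L2 = -/EG/- → run E
t=32: L0/L1/L2 = -/EG/- → run E
t=33: L0/L1/L2 = -/EG/- → run E
t=34: L0/L1/L2 = -/EG/- → run E
t=35: L0/L1/L2 = -/G/- → run G
t=36: L0/L1/L2 = -/G/- → run G
t=37: L0/L1/L2 = -/G/- → run G
t=38: L0/L1/L2 = -/G/- → run G
t=39: L0/L1/L2 = -/G/- → run G
t=40: (idle)
t=41: (idle)
t=42: (idle)
t=43: (idle)
t=44: (idle)
t=45: (idle)
t=46: (idle)
t=47: (idle)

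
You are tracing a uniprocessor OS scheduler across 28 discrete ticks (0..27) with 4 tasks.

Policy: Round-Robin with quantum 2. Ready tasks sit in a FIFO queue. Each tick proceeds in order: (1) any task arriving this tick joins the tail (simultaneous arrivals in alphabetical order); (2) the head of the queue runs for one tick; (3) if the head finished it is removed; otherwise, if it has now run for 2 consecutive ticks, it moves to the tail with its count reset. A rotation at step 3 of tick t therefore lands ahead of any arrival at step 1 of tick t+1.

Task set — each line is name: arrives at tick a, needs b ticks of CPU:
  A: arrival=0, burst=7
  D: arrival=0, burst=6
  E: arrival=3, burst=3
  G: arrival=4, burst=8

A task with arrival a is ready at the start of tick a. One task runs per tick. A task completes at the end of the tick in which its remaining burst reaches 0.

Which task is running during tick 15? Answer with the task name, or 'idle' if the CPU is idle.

t=0: queue=[A,D] q_used=0 → run A
t=1: queue=[A,D] q_used=1 → run A
t=2: queue=[D,A] q_used=0 → run D
t=3: queue=[D,A,E] q_used=1 → run D
t=4: queue=[A,E,D,G] q_used=0 → run A
t=5: queue=[A,E,D,G] q_used=1 → run A
t=6: queue=[E,D,G,A] q_used=0 → run E
t=7: queue=[E,D,G,A] q_used=1 → run E
t=8: queue=[D,G,A,E] q_used=0 → run D
t=9: queue=[D,G,A,E] q_used=1 → run D
t=10: queue=[G,A,E,D] q_used=0 → run G
t=11: queue=[G,A,E,D] q_used=1 → run G
t=12: queue=[A,E,D,G] q_used=0 → run A
t=13: queue=[A,E,D,G] q_used=1 → run A
t=14: queue=[E,D,G,A] q_used=0 → run E
t=15: queue=[D,G,A] q_used=0 → run D
t=16: queue=[D,G,A] q_used=1 → run D
t=17: queue=[G,A] q_used=0 → run G
t=18: queue=[G,A] q_used=1 → run G
t=19: queue=[A,G] q_used=0 → run A
t=20: queue=[G] q_used=0 → run G
t=21: queue=[G] q_used=1 → run G
t=22: queue=[G] q_used=0 → run G
t=23: queue=[G] q_used=1 → run G
t=24: (idle)
t=25: (idle)
t=26: (idle)
t=27: (idle)

running at tick 15 = D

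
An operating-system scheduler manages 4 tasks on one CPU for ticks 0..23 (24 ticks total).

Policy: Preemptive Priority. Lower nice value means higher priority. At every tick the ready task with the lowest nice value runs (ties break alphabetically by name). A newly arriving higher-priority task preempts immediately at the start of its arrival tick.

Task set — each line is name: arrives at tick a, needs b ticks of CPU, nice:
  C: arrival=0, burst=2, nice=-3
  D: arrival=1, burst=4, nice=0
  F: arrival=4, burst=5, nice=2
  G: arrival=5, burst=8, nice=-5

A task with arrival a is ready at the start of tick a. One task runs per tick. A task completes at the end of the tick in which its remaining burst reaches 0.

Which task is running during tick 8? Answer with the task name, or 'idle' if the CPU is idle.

t=0: ready={C} → run C
t=1: ready={C,D} → run C
t=2: ready={D} → run D
t=3: ready={D} → run D
t=4: ready={D,F} → run D
t=5: ready={D,F,G} → run G
t=6: ready={D,F,G} → run G
t=7: ready={D,F,G} → run G
t=8: ready={D,F,G} → run G
t=9: ready={D,F,G} → run G
t=10: ready={D,F,G} → run G
t=11: ready={D,F,G} → run G
t=12: ready={D,F,G} → run G
t=13: ready={D,F} → run D
t=14: ready={F} → run F
t=15: ready={F} → run F
t=16: ready={F} → run F
t=17: ready={F} → run F
t=18: ready={F} → run F
t=19: (idle)
t=20: (idle)
t=21: (idle)
t=22: (idle)
t=23: (idle)

running at tick 8 = G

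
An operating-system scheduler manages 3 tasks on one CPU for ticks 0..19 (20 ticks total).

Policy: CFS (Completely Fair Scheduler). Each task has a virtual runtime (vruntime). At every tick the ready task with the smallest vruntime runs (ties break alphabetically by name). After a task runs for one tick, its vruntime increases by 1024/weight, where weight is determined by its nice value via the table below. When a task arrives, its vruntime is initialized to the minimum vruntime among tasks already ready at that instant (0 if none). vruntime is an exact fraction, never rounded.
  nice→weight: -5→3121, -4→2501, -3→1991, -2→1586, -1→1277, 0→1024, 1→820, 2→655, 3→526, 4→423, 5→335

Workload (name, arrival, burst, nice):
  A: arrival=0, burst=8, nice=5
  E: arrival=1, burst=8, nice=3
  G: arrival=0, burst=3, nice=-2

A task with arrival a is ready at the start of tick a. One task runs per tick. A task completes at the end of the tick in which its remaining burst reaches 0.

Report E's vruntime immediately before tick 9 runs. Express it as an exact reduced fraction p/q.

t=0: vr[A=0 G=0] → run A
t=1: vr[A=1024/335 E=0 G=0] → run E
t=2: vr[A=1024/335 E=512/263 G=0] → run G
t=3: vr[A=1024/335 E=512/263 G=512/793] → run G
t=4: vr[A=1024/335 E=512/263 G=1024/793] → run G
t=5: vr[A=1024/335 E=512/263] → run E
t=6: vr[A=1024/335 E=1024/263] → run A
t=7: vr[A=2048/335 E=1024/263] → run E
t=8: vr[A=2048/335 E=1536/263] → run E
t=9: vr[A=2048/335 E=2048/263] → run A
t=10: vr[A=3072/335 E=2048/263] → run E
t=11: vr[A=3072/335 E=2560/263] → run A
t=12: vr[A=4096/335 E=2560/263] → run E
t=13: vr[A=4096/335 E=3072/263] → run E
t=14: vr[A=4096/335 E=3584/263] → run A
t=15: vr[A=1024/67 E=3584/263] → run E
t=16: vr[A=1024/67] → run A
t=17: vr[A=6144/335] → run A
t=18: vr[A=7168/335] → run A
t=19: (idle)

vruntime(E, start of tick 9) = 2048/263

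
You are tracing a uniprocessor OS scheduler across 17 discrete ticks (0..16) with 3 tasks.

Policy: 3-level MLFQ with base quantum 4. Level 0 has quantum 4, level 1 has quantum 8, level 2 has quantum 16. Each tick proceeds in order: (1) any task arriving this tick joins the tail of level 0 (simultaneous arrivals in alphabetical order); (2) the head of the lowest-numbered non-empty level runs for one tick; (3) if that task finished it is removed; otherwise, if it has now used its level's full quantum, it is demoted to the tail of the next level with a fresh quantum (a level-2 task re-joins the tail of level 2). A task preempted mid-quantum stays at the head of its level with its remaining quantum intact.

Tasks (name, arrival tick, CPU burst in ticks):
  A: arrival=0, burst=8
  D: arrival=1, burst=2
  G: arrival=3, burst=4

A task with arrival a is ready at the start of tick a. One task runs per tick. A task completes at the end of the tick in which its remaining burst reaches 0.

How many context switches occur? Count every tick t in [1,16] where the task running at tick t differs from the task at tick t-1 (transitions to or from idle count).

t=0: L0/L1/L2 = A/-/- → run A
t=1: L0/L1/L2 = AD/-/- → run A
t=2: L0/L1/L2 = AD/-/- → run A
t=3: L0/L1/L2 = ADG/-/- → run A
t=4: L0/L1/L2 = DG/A/- → run D
t=5: L0/L1/L2 = DG/A/- → run D
t=6: L0/L1/L2 = G/A/- → run G
t=7: L0/L1/L2 = G/A/- → run G
t=8: L0/L1/L2 = G/A/- → run G
t=9: L0/L1/L2 = G/A/- → run G
t=10: L0/L1/L2 = -/A/- → run A
t=11: L0/L1/L2 = -/A/- → run A
t=12: L0/L1/L2 = -/A/- → run A
t=13: L0/L1/L2 = -/A/- → run A
t=14: (idle)
t=15: (idle)
t=16: (idle)

context switches = 4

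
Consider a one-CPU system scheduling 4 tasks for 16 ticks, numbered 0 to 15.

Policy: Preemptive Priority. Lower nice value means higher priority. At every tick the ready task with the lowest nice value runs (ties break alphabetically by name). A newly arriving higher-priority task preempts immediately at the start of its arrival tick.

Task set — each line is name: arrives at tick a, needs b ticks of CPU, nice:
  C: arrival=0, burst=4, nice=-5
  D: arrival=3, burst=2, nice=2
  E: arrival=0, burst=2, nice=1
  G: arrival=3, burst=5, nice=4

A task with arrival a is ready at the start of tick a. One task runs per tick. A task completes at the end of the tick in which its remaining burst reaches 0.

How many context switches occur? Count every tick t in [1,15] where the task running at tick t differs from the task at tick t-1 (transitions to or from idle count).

context switches = 4

t=0: ready={C,E} → run C
t=1: ready={C,E} → run C
t=2: ready={C,E} → run C
t=3: ready={C,D,E,G} → run C
t=4: ready={D,E,G} → run E
t=5: ready={D,E,G} → run E
t=6: ready={D,G} → run D
t=7: ready={D,G} → run D
t=8: ready={G} → run G
t=9: ready={G} → run G
t=10: ready={G} → run G
t=11: ready={G} → run G
t=12: ready={G} → run G
t=13: (idle)
t=14: (idle)
t=15: (idle)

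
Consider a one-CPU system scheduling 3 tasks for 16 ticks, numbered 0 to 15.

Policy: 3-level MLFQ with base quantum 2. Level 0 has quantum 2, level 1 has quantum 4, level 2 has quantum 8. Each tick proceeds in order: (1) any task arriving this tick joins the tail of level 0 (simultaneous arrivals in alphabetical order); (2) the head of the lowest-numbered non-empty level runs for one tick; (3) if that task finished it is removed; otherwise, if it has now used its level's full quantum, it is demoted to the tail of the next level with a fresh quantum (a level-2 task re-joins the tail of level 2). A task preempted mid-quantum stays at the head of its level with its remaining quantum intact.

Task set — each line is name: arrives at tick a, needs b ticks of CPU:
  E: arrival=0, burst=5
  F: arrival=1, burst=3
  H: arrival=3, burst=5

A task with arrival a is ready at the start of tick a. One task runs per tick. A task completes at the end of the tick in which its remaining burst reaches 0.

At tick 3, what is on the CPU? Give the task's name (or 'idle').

t=0: L0/L1/L2 = E/-/- → run E
t=1: L0/L1/L2 = EF/-/- → run E
t=2: L0/L1/L2 = F/E/- → run F
t=3: L0/L1/L2 = FH/E/- → run F
t=4: L0/L1/L2 = H/EF/- → run H
t=5: L0/L1/L2 = H/EF/- → run H
t=6: L0/L1/L2 = -/EFH/- → run E
t=7: L0/L1/L2 = -/EFH/- → run E
t=8: L0/L1/L2 = -/EFH/- → run E
t=9: L0/L1/L2 = -/FH/- → run F
t=10: L0/L1/L2 = -/H/- → run H
t=11: L0/L1/L2 = -/H/- → run H
t=12: L0/L1/L2 = -/H/- → run H
t=13: (idle)
t=14: (idle)
t=15: (idle)

running at tick 3 = F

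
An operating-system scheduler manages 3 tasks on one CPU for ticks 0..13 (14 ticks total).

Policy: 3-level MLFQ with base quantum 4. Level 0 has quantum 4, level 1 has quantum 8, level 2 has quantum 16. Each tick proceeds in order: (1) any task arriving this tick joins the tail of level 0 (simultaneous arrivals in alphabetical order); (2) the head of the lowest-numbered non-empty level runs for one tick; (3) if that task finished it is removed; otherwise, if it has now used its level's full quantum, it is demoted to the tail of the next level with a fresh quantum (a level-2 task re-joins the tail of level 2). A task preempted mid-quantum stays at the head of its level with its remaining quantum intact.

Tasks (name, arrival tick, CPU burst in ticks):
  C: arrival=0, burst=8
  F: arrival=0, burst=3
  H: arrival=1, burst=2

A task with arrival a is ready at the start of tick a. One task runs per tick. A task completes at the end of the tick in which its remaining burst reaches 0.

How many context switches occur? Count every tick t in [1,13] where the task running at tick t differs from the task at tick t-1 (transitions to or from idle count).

t=0: L0/L1/L2 = CF/-/- → run C
t=1: L0/L1/L2 = CFH/-/- → run C
t=2: L0/L1/L2 = CFH/-/- → run C
t=3: L0/L1/L2 = CFH/-/- → run C
t=4: L0/L1/L2 = FH/C/- → run F
t=5: L0/L1/L2 = FH/C/- → run F
t=6: L0/L1/L2 = FH/C/- → run F
t=7: L0/L1/L2 = H/C/- → run H
t=8: L0/L1/L2 = H/C/- → run H
t=9: L0/L1/L2 = -/C/- → run C
t=10: L0/L1/L2 = -/C/- → run C
t=11: L0/L1/L2 = -/C/- → run C
t=12: L0/L1/L2 = -/C/- → run C
t=13: (idle)

context switches = 4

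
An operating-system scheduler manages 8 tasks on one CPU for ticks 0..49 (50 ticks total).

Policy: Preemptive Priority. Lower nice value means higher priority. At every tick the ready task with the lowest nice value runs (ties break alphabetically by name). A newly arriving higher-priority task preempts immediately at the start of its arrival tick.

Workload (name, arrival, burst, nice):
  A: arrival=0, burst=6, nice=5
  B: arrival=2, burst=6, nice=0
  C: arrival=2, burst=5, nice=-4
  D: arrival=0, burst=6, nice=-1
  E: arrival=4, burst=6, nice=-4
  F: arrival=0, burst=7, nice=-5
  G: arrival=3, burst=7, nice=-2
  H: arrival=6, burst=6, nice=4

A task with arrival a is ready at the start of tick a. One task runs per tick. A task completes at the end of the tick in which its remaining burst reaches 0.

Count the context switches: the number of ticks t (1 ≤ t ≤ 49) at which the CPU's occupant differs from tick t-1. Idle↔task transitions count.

context switches = 8

t=0: ready={A,D,F} → run F
t=1: ready={A,D,F} → run F
t=2: ready={A,B,C,D,F} → run F
t=3: ready={A,B,C,D,F,G} → run F
t=4: ready={A,B,C,D,E,F,G} → run F
t=5: ready={A,B,C,D,E,F,G} → run F
t=6: ready={A,B,C,D,E,F,G,H} → run F
t=7: ready={A,B,C,D,E,G,H} → run C
t=8: ready={A,B,C,D,E,G,H} → run C
t=9: ready={A,B,C,D,E,G,H} → run C
t=10: ready={A,B,C,D,E,G,H} → run C
t=11: ready={A,B,C,D,E,G,H} → run C
t=12: ready={A,B,D,E,G,H} → run E
t=13: ready={A,B,D,E,G,H} → run E
t=14: ready={A,B,D,E,G,H} → run E
t=15: ready={A,B,D,E,G,H} → run E
t=16: ready={A,B,D,E,G,H} → run E
t=17: ready={A,B,D,E,G,H} → run E
t=18: ready={A,B,D,G,H} → run G
t=19: ready={A,B,D,G,H} → run G
t=20: ready={A,B,D,G,H} → run G
t=21: ready={A,B,D,G,H} → run G
t=22: ready={A,B,D,G,H} → run G
t=23: ready={A,B,D,G,H} → run G
t=24: ready={A,B,D,G,H} → run G
t=25: ready={A,B,D,H} → run D
t=26: ready={A,B,D,H} → run D
t=27: ready={A,B,D,H} → run D
t=28: ready={A,B,D,H} → run D
t=29: ready={A,B,D,H} → run D
t=30: ready={A,B,D,H} → run D
t=31: ready={A,B,H} → run B
t=32: ready={A,B,H} → run B
t=33: ready={A,B,H} → run B
t=34: ready={A,B,H} → run B
t=35: ready={A,B,H} → run B
t=36: ready={A,B,H} → run B
t=37: ready={A,H} → run H
t=38: ready={A,H} → run H
t=39: ready={A,H} → run H
t=40: ready={A,H} → run H
t=41: ready={A,H} → run H
t=42: ready={A,H} → run H
t=43: ready={A} → run A
t=44: ready={A} → run A
t=45: ready={A} → run A
t=46: ready={A} → run A
t=47: ready={A} → run A
t=48: ready={A} → run A
t=49: (idle)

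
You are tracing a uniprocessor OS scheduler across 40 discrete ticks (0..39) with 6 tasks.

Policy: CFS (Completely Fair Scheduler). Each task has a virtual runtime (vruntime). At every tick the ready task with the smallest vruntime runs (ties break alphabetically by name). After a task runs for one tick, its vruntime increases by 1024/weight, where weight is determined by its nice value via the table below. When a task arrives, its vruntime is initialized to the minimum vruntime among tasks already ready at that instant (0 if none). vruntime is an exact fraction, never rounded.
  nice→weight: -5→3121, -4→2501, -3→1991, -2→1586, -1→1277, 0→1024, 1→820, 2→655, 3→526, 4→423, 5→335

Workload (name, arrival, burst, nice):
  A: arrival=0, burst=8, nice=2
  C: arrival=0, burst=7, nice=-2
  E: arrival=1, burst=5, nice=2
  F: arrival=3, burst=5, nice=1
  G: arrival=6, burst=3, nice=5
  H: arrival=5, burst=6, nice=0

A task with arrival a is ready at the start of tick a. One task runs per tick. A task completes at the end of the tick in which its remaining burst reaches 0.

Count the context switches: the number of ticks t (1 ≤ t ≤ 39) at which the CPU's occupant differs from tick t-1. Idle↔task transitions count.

t=0: vr[A=0 C=0] → run A
t=1: vr[A=1024/655 C=0 E=0] → run C
t=2: vr[A=1024/655 C=512/793 E=0] → run E
t=3: vr[A=1024/655 C=512/793 E=1024/655 F=512/793] → run C
t=4: vr[A=1024/655 C=1024/793 E=1024/655 F=512/793] → run F
t=5: vr[A=1024/655 C=1024/793 E=1024/655 F=307968/162565 H=1024/793] → run C
t=6: vr[A=1024/655 C=1536/793 E=1024/655 F=307968/162565 G=1024/793 H=1024/793] → run G
t=7: vr[A=1024/655 C=1536/793 E=1024/655 F=307968/162565 G=1155072/265655 H=1024/793] → run H
t=8: vr[A=1024/655 C=1536/793 E=1024/655 F=307968/162565 G=1155072/265655 H=1817/793] → run A
t=9: vr[A=2048/655 C=1536/793 E=1024/655 F=307968/162565 G=1155072/265655 H=1817/793] → run E
t=10: vr[A=2048/655 C=1536/793 E=2048/655 F=307968/162565 G=1155072/265655 H=1817/793] → run F
t=11: vr[A=2048/655 C=1536/793 E=2048/655 F=510976/162565 G=1155072/265655 H=1817/793] → run C
t=12: vr[A=2048/655 C=2048/793 E=2048/655 F=510976/162565 G=1155072/265655 H=1817/793] → run H
t=13: vr[A=2048/655 C=2048/793 E=2048/655 F=510976/162565 G=1155072/265655 H=2610/793] → run C
t=14: vr[A=2048/655 C=2560/793 E=2048/655 F=510976/162565 G=1155072/265655 H=2610/793] → run A
t=15: vr[A=3072/655 C=2560/793 E=2048/655 F=510976/162565 G=1155072/265655 H=2610/793] → run E
t=16: vr[A=3072/655 C=2560/793 E=3072/655 F=510976/162565 G=1155072/265655 H=2610/793] → run F
t=17: vr[A=3072/655 C=2560/793 E=3072/655 F=713984/162565 G=1155072/265655 H=2610/793] → run C
t=18: vr[A=3072/655 C=3072/793 E=3072/655 F=713984/162565 G=1155072/265655 H=2610/793] → run H
t=19: vr[A=3072/655 C=3072/793 E=3072/655 F=713984/162565 G=1155072/265655 H=3403/793] → run C
t=20: vr[A=3072/655 E=3072/655 F=713984/162565 G=1155072/265655 H=3403/793] → run H
t=21: vr[A=3072/655 E=3072/655 F=713984/162565 G=1155072/265655 H=4196/793] → run G
t=22: vr[A=3072/655 E=3072/655 F=713984/162565 G=1967104/265655 H=4196/793] → run F
t=23: vr[A=3072/655 E=3072/655 F=916992/162565 G=1967104/265655 H=4196/793] → run A
t=24: vr[A=4096/655 E=3072/655 F=916992/162565 G=1967104/265655 H=4196/793] → run E
t=25: vr[A=4096/655 E=4096/655 F=916992/162565 G=1967104/265655 H=4196/793] → run H
t=26: vr[A=4096/655 E=4096/655 F=916992/162565 G=1967104/265655 H=4989/793] → run F
t=27: vr[A=4096/655 E=4096/655 G=1967104/265655 H=4989/793] → run A
t=28: vr[A=1024/131 E=4096/655 G=1967104/265655 H=4989/793] → run E
t=29: vr[A=1024/131 G=1967104/265655 H=4989/793] → run H
t=30: vr[A=1024/131 G=1967104/265655] → run G
t=31: vr[A=1024/131] → run A
t=32: vr[A=6144/655] → run A
t=33: vr[A=7168/655] → run A
t=34: (idle)
t=35: (idle)
t=36: (idle)
t=37: (idle)
t=38: (idle)
t=39: (idle)

context switches = 32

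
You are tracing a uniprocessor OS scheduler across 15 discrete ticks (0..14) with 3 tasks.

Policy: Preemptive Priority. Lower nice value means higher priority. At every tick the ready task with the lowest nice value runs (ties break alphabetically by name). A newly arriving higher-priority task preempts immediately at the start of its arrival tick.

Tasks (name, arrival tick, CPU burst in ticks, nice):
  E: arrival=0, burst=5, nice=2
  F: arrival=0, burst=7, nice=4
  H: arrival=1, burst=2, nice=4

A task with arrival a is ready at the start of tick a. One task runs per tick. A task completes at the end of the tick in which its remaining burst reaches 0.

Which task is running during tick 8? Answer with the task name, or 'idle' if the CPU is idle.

t=0: ready={E,F} → run E
t=1: ready={E,F,H} → run E
t=2: ready={E,F,H} → run E
t=3: ready={E,F,H} → run E
t=4: ready={E,F,H} → run E
t=5: ready={F,H} → run F
t=6: ready={F,H} → run F
t=7: ready={F,H} → run F
t=8: ready={F,H} → run F
t=9: ready={F,H} → run F
t=10: ready={F,H} → run F
t=11: ready={F,H} → run F
t=12: ready={H} → run H
t=13: ready={H} → run H
t=14: (idle)

running at tick 8 = F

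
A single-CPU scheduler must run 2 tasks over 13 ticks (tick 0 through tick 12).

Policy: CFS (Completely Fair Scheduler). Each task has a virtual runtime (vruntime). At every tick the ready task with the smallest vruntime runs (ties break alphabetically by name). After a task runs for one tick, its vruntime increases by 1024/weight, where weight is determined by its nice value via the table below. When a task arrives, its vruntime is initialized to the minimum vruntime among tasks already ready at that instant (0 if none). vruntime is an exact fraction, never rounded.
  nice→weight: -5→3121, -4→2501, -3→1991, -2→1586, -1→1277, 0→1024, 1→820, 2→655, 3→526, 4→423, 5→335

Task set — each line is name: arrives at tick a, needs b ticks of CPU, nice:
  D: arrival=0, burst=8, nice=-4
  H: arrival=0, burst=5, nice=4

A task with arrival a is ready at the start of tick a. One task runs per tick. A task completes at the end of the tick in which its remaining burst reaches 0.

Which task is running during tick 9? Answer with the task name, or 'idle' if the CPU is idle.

running at tick 9 = D

t=0: vr[D=0 H=0] → run D
t=1: vr[D=1024/2501 H=0] → run H
t=2: vr[D=1024/2501 H=1024/423] → run D
t=3: vr[D=2048/2501 H=1024/423] → run D
t=4: vr[D=3072/2501 H=1024/423] → run D
t=5: vr[D=4096/2501 H=1024/423] → run D
t=6: vr[D=5120/2501 H=1024/423] → run D
t=7: vr[D=6144/2501 H=1024/423] → run H
t=8: vr[D=6144/2501 H=2048/423] → run D
t=9: vr[D=7168/2501 H=2048/423] → run D
t=10: vr[H=2048/423] → run H
t=11: vr[H=1024/141] → run H
t=12: vr[H=4096/423] → run H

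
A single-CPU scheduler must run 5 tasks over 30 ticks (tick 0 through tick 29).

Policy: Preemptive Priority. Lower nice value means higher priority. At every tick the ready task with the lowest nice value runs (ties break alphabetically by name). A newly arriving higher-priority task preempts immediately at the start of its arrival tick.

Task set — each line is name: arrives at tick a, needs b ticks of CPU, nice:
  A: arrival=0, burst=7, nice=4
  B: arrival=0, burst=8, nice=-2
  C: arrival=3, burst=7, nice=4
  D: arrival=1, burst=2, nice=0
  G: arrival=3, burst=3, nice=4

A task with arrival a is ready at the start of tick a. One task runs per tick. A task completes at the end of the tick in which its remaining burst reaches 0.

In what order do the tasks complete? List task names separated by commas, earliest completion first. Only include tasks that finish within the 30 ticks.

t=0: ready={A,B} → run B
t=1: ready={A,B,D} → run B
t=2: ready={A,B,D} → run B
t=3: ready={A,B,C,D,G} → run B
t=4: ready={A,B,C,D,G} → run B
t=5: ready={A,B,C,D,G} → run B
t=6: ready={A,B,C,D,G} → run B
t=7: ready={A,B,C,D,G} → run B
t=8: ready={A,C,D,G} → run D
t=9: ready={A,C,D,G} → run D
t=10: ready={A,C,G} → run A
t=11: ready={A,C,G} → run A
t=12: ready={A,C,G} → run A
t=13: ready={A,C,G} → run A
t=14: ready={A,C,G} → run A
t=15: ready={A,C,G} → run A
t=16: ready={A,C,G} → run A
t=17: ready={C,G} → run C
t=18: ready={C,G} → run C
t=19: ready={C,G} → run C
t=20: ready={C,G} → run C
t=21: ready={C,G} → run C
t=22: ready={C,G} → run C
t=23: ready={C,G} → run C
t=24: ready={G} → run G
t=25: ready={G} → run G
t=26: ready={G} → run G
t=27: (idle)
t=28: (idle)
t=29: (idle)

completion order = B, D, A, C, G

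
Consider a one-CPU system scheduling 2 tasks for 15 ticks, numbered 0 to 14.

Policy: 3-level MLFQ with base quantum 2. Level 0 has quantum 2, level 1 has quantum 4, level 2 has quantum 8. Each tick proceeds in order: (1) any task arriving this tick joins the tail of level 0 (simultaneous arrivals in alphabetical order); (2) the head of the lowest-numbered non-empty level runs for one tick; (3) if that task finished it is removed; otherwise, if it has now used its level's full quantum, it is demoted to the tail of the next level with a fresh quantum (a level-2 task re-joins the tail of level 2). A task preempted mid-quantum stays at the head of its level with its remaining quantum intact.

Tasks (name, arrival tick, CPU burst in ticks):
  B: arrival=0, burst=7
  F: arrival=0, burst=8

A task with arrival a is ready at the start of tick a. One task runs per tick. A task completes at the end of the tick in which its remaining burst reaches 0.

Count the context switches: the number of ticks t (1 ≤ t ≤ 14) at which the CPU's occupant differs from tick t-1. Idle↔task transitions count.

t=0: L0/L1/L2 = BF/-/- → run B
t=1: L0/L1/L2 = BF/-/- → run B
t=2: L0/L1/L2 = F/B/- → run F
t=3: L0/L1/L2 = F/B/- → run F
t=4: L0/L1/L2 = -/BF/- → run B
t=5: L0/L1/L2 = -/BF/- → run B
t=6: L0/L1/L2 = -/BF/- → run B
t=7: L0/L1/L2 = -/BF/- → run B
t=8: L0/L1/L2 = -/F/B → run F
t=9: L0/L1/L2 = -/F/B → run F
t=10: L0/L1/L2 = -/F/B → run F
t=11: L0/L1/L2 = -/F/B → run F
t=12: L0/L1/L2 = -/-/BF → run B
t=13: L0/L1/L2 = -/-/F → run F
t=14: L0/L1/L2 = -/-/F → run F

context switches = 5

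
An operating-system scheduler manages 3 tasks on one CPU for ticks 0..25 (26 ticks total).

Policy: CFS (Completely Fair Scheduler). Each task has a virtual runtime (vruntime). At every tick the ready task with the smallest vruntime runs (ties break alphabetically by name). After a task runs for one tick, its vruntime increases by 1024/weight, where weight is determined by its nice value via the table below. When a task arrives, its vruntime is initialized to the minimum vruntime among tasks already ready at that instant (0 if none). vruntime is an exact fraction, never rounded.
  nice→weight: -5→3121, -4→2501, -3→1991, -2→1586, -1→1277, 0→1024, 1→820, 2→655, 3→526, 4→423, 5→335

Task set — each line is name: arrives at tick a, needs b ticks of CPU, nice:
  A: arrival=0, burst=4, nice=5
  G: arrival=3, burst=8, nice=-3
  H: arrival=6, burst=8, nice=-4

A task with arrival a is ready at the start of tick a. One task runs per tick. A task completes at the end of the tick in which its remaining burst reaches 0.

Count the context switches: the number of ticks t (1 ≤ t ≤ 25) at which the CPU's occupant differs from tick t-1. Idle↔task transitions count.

context switches = 13

t=0: vr[A=0] → run A
t=1: vr[A=1024/335] → run A
t=2: vr[A=2048/335] → run A
t=3: vr[A=3072/335 G=3072/335] → run A
t=4: vr[G=3072/335] → run G
t=5: vr[G=6459392/666985] → run G
t=6: vr[G=6802432/666985 H=6802432/666985] → run G
t=7: vr[G=7145472/666985 H=6802432/666985] → run H
t=8: vr[G=7145472/666985 H=17695875072/1668129485] → run H
t=9: vr[G=7145472/666985 H=18378867712/1668129485] → run G
t=10: vr[G=7488512/666985 H=18378867712/1668129485] → run H
t=11: vr[G=7488512/666985 H=19061860352/1668129485] → run G
t=12: vr[G=7831552/666985 H=19061860352/1668129485] → run H
t=13: vr[G=7831552/666985 H=19744852992/1668129485] → run G
t=14: vr[G=8174592/666985 H=19744852992/1668129485] → run H
t=15: vr[G=8174592/666985 H=20427845632/1668129485] → run H
t=16: vr[G=8174592/666985 H=21110838272/1668129485] → run G
t=17: vr[G=8517632/666985 H=21110838272/1668129485] → run H
t=18: vr[G=8517632/666985 H=21793830912/1668129485] → run G
t=19: vr[H=21793830912/1668129485] → run H
t=20: (idle)
t=21: (idle)
t=22: (idle)
t=23: (idle)
t=24: (idle)
t=25: (idle)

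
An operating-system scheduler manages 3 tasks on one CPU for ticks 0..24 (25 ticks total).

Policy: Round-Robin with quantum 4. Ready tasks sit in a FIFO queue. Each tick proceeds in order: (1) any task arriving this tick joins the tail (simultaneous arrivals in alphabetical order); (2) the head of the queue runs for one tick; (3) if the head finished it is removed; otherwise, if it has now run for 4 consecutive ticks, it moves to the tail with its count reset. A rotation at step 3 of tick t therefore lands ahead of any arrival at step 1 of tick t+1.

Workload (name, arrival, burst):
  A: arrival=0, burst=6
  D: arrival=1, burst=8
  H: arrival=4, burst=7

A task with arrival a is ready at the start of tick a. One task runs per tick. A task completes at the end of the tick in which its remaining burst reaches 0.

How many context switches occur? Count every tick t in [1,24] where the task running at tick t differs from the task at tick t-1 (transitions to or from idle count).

t=0: queue=[A] q_used=0 → run A
t=1: queue=[A,D] q_used=1 → run A
t=2: queue=[A,D] q_used=2 → run A
t=3: queue=[A,D] q_used=3 → run A
t=4: queue=[D,A,H] q_used=0 → run D
t=5: queue=[D,A,H] q_used=1 → run D
t=6: queue=[D,A,H] q_used=2 → run D
t=7: queue=[D,A,H] q_used=3 → run D
t=8: queue=[A,H,D] q_used=0 → run A
t=9: queue=[A,H,D] q_used=1 → run A
t=10: queue=[H,D] q_used=0 → run H
t=11: queue=[H,D] q_used=1 → run H
t=12: queue=[H,D] q_used=2 → run H
t=13: queue=[H,D] q_used=3 → run H
t=14: queue=[D,H] q_used=0 → run D
t=15: queue=[D,H] q_used=1 → run D
t=16: queue=[D,H] q_used=2 → run D
t=17: queue=[D,H] q_used=3 → run D
t=18: queue=[H] q_used=0 → run H
t=19: queue=[H] q_used=1 → run H
t=20: queue=[H] q_used=2 → run H
t=21: (idle)
t=22: (idle)
t=23: (idle)
t=24: (idle)

context switches = 6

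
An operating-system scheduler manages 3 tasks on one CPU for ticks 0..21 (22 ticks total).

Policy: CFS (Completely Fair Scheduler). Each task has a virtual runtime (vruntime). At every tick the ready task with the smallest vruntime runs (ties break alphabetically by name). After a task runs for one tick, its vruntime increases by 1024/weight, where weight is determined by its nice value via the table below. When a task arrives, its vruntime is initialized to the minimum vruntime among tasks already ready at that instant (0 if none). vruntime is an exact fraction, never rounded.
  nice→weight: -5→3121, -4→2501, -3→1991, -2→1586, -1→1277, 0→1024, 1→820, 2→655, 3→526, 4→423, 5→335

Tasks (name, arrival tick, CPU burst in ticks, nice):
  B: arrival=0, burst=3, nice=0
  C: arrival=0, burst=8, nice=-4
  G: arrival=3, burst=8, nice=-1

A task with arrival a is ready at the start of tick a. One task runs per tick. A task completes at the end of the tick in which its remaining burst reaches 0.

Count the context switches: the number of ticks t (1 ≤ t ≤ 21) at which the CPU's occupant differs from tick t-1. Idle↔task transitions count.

t=0: vr[B=0 C=0] → run B
t=1: vr[B=1 C=0] → run C
t=2: vr[B=1 C=1024/2501] → run C
t=3: vr[B=1 C=2048/2501 G=2048/2501] → run C
t=4: vr[B=1 C=3072/2501 G=2048/2501] → run G
t=5: vr[B=1 C=3072/2501 G=5176320/3193777] → run B
t=6: vr[B=2 C=3072/2501 G=5176320/3193777] → run C
t=7: vr[B=2 C=4096/2501 G=5176320/3193777] → run G
t=8: vr[B=2 C=4096/2501 G=7737344/3193777] → run C
t=9: vr[B=2 C=5120/2501 G=7737344/3193777] → run B
t=10: vr[C=5120/2501 G=7737344/3193777] → run C
t=11: vr[C=6144/2501 G=7737344/3193777] → run G
t=12: vr[C=6144/2501 G=10298368/3193777] → run C
t=13: vr[C=7168/2501 G=10298368/3193777] → run C
t=14: vr[G=10298368/3193777] → run G
t=15: vr[G=12859392/3193777] → run G
t=16: vr[G=15420416/3193777] → run G
t=17: vr[G=17981440/3193777] → run G
t=18: vr[G=20542464/3193777] → run G
t=19: (idle)
t=20: (idle)
t=21: (idle)

context switches = 12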